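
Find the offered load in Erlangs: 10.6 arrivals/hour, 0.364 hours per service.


Offered load a = lambda * E[S] = 10.6 * 0.364 = 3.86 Erlangs

3.86 Erlangs


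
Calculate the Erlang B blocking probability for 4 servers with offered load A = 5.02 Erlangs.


B(N,A) = (A^N/N!) / sum(A^k/k!, k=0..N) with N=4, A=5.02 = 0.3999

0.3999


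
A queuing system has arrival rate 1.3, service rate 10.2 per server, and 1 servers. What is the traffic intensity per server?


rho = lambda / (c * mu) = 1.3 / (1 * 10.2) = 0.1275

0.1275


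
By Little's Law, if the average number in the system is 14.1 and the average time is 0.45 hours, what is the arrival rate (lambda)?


lambda = L / W = 14.1 / 0.45 = 31.33 per hour

31.33 per hour


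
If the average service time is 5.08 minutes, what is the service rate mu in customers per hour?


mu = 60 / avg_service_time = 60 / 5.08 = 11.81 per hour

11.81 per hour


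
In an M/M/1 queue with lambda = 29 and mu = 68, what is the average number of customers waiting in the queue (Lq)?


rho = 29/68; Lq = rho^2/(1-rho) = 0.32

0.32


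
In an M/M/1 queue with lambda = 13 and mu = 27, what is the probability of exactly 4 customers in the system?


rho = 13/27; P(n) = (1-rho)*rho^n = (1-13/27)*(13/27)^4 = 0.0279

0.0279


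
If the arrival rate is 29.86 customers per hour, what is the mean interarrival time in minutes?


Mean interarrival time = 60/lambda = 60/29.86 = 2.01 minutes

2.01 minutes


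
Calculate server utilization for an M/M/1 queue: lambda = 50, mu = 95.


rho = lambda/mu = 50/95 = 0.5263

0.5263


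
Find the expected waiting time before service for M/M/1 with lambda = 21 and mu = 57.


rho = 21/57; Wq = rho/(mu - lambda) = 0.0102 hours

0.0102 hours


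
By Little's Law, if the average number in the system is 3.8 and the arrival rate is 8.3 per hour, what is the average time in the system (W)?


W = L / lambda = 3.8 / 8.3 = 0.4578 hours

0.4578 hours


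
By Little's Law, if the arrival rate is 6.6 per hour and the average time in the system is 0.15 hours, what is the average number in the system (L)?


L = lambda * W = 6.6 * 0.15 = 0.99

0.99


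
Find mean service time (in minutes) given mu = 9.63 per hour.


Mean service time = 60/mu = 60/9.63 = 6.23 minutes

6.23 minutes


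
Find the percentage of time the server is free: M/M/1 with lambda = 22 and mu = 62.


Idle fraction = (1 - rho) * 100 = (1 - 22/62) * 100 = 64.5%

64.5%


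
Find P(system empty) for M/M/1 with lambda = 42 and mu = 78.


P0 = 1 - rho = 1 - 42/78 = 0.4615

0.4615


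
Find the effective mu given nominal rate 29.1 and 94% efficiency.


Effective rate = mu * efficiency = 29.1 * 0.94 = 27.35 per hour

27.35 per hour


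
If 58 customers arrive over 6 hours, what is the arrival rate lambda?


lambda = total arrivals / time = 58 / 6 = 9.67 per hour

9.67 per hour


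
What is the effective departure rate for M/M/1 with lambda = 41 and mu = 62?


For a stable queue (lambda < mu), throughput = lambda = 41 per hour

41 per hour


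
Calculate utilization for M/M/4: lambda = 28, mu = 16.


rho = lambda/(c*mu) = 28/(4*16) = 0.4375

0.4375


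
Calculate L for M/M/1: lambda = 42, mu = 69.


rho = 42/69; L = rho/(1-rho) = 1.56

1.56


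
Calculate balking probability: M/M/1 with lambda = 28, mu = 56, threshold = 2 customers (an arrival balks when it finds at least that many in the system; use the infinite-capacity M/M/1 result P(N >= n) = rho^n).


P(N >= 2) = rho^2 = (28/56)^2 = 0.25

0.25


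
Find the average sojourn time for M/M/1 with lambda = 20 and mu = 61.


W = 1/(mu - lambda) = 1/(61 - 20) = 0.0244 hours

0.0244 hours


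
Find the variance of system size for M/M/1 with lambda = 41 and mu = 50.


rho = 41/50; Var(N) = rho/(1-rho)^2 = 25.31

25.31


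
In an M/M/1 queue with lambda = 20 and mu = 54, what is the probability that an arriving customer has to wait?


P(wait) = rho = lambda/mu = 20/54 = 0.3704

0.3704


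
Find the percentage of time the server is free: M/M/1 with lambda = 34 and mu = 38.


Idle fraction = (1 - rho) * 100 = (1 - 34/38) * 100 = 10.5%

10.5%


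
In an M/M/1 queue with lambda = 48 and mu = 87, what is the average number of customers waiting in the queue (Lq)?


rho = 48/87; Lq = rho^2/(1-rho) = 0.68

0.68


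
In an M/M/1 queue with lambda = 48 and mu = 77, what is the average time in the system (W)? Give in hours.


W = 1/(mu - lambda) = 1/(77 - 48) = 0.0345 hours

0.0345 hours


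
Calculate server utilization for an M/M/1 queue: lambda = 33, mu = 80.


rho = lambda/mu = 33/80 = 0.4125

0.4125


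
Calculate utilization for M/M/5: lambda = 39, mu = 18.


rho = lambda/(c*mu) = 39/(5*18) = 0.4333

0.4333


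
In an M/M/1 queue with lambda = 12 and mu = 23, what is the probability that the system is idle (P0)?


P0 = 1 - rho = 1 - 12/23 = 0.4783

0.4783


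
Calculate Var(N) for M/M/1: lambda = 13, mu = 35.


rho = 13/35; Var(N) = rho/(1-rho)^2 = 0.94

0.94


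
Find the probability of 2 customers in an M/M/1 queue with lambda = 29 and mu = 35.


rho = 29/35; P(n) = (1-rho)*rho^n = (1-29/35)*(29/35)^2 = 0.1177

0.1177


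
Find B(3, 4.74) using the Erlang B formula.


B(N,A) = (A^N/N!) / sum(A^k/k!, k=0..N) with N=3, A=4.74 = 0.5112

0.5112


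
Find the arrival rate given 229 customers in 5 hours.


lambda = total arrivals / time = 229 / 5 = 45.8 per hour

45.8 per hour


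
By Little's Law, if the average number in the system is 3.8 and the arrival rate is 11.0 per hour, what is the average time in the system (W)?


W = L / lambda = 3.8 / 11.0 = 0.3455 hours

0.3455 hours


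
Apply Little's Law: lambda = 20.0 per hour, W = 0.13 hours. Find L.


L = lambda * W = 20.0 * 0.13 = 2.6

2.6


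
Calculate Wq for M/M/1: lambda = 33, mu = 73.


rho = 33/73; Wq = rho/(mu - lambda) = 0.0113 hours

0.0113 hours


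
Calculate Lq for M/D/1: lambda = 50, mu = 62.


M/D/1: Lq = rho^2 / (2*(1-rho)) where rho = 50/62; Lq = 1.68

1.68


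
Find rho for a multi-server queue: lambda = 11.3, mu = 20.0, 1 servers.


rho = lambda / (c * mu) = 11.3 / (1 * 20.0) = 0.565

0.565


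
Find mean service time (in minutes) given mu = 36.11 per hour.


Mean service time = 60/mu = 60/36.11 = 1.66 minutes

1.66 minutes


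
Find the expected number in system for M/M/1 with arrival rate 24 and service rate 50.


rho = 24/50; L = rho/(1-rho) = 0.92

0.92


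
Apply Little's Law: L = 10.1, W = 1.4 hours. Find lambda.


lambda = L / W = 10.1 / 1.4 = 7.21 per hour

7.21 per hour


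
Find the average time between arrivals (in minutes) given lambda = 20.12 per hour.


Mean interarrival time = 60/lambda = 60/20.12 = 2.98 minutes

2.98 minutes


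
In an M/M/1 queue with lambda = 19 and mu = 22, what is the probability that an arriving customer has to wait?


P(wait) = rho = lambda/mu = 19/22 = 0.8636

0.8636


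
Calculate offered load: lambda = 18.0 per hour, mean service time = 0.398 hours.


Offered load a = lambda * E[S] = 18.0 * 0.398 = 7.16 Erlangs

7.16 Erlangs


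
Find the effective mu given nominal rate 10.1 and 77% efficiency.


Effective rate = mu * efficiency = 10.1 * 0.77 = 7.78 per hour

7.78 per hour


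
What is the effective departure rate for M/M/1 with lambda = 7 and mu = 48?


For a stable queue (lambda < mu), throughput = lambda = 7 per hour

7 per hour


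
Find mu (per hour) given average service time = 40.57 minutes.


mu = 60 / avg_service_time = 60 / 40.57 = 1.48 per hour

1.48 per hour


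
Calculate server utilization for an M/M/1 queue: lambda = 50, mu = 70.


rho = lambda/mu = 50/70 = 0.7143

0.7143


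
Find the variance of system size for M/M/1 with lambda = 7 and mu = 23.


rho = 7/23; Var(N) = rho/(1-rho)^2 = 0.63

0.63


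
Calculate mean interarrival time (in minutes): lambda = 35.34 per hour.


Mean interarrival time = 60/lambda = 60/35.34 = 1.7 minutes

1.7 minutes


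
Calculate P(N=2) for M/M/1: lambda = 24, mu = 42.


rho = 24/42; P(n) = (1-rho)*rho^n = (1-24/42)*(24/42)^2 = 0.1399

0.1399


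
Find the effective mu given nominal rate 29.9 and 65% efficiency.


Effective rate = mu * efficiency = 29.9 * 0.65 = 19.44 per hour

19.44 per hour


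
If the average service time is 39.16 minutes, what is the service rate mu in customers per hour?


mu = 60 / avg_service_time = 60 / 39.16 = 1.53 per hour

1.53 per hour


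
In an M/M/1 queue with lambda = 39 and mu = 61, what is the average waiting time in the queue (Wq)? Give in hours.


rho = 39/61; Wq = rho/(mu - lambda) = 0.0291 hours

0.0291 hours


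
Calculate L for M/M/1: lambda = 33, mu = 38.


rho = 33/38; L = rho/(1-rho) = 6.6

6.6


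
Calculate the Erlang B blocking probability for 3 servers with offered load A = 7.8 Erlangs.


B(N,A) = (A^N/N!) / sum(A^k/k!, k=0..N) with N=3, A=7.8 = 0.6685

0.6685


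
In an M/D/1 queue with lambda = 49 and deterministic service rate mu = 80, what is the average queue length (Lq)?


M/D/1: Lq = rho^2 / (2*(1-rho)) where rho = 49/80; Lq = 0.48

0.48


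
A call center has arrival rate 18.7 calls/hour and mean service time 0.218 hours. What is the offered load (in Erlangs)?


Offered load a = lambda * E[S] = 18.7 * 0.218 = 4.08 Erlangs

4.08 Erlangs


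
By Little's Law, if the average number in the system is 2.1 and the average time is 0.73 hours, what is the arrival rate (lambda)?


lambda = L / W = 2.1 / 0.73 = 2.88 per hour

2.88 per hour


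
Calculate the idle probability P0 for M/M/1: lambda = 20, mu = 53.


P0 = 1 - rho = 1 - 20/53 = 0.6226

0.6226


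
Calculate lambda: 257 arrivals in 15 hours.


lambda = total arrivals / time = 257 / 15 = 17.13 per hour

17.13 per hour


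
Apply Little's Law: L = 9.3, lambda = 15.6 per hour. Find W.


W = L / lambda = 9.3 / 15.6 = 0.5962 hours

0.5962 hours


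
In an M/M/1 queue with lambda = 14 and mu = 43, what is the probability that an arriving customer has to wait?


P(wait) = rho = lambda/mu = 14/43 = 0.3256

0.3256


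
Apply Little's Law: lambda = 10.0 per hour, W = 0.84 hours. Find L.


L = lambda * W = 10.0 * 0.84 = 8.4

8.4


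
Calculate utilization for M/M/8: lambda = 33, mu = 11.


rho = lambda/(c*mu) = 33/(8*11) = 0.375

0.375


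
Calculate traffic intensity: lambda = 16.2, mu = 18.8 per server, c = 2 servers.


rho = lambda / (c * mu) = 16.2 / (2 * 18.8) = 0.4309

0.4309


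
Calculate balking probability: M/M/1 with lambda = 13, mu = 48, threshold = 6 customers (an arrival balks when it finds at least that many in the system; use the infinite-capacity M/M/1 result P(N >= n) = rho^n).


P(N >= 6) = rho^6 = (13/48)^6 = 0.0004

0.0004


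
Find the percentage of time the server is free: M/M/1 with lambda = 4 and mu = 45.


Idle fraction = (1 - rho) * 100 = (1 - 4/45) * 100 = 91.1%

91.1%


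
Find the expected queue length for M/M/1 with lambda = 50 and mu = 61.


rho = 50/61; Lq = rho^2/(1-rho) = 3.73

3.73


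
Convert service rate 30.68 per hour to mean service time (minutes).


Mean service time = 60/mu = 60/30.68 = 1.96 minutes

1.96 minutes


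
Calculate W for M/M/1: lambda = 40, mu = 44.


W = 1/(mu - lambda) = 1/(44 - 40) = 0.25 hours

0.25 hours


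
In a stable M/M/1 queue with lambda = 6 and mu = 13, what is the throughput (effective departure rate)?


For a stable queue (lambda < mu), throughput = lambda = 6 per hour

6 per hour


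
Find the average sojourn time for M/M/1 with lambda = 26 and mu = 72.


W = 1/(mu - lambda) = 1/(72 - 26) = 0.0217 hours

0.0217 hours


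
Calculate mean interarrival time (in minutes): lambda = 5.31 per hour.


Mean interarrival time = 60/lambda = 60/5.31 = 11.3 minutes

11.3 minutes


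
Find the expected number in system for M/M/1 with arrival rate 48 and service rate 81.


rho = 48/81; L = rho/(1-rho) = 1.45

1.45


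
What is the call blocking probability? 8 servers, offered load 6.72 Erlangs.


B(N,A) = (A^N/N!) / sum(A^k/k!, k=0..N) with N=8, A=6.72 = 0.1627

0.1627


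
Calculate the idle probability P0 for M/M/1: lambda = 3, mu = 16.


P0 = 1 - rho = 1 - 3/16 = 0.8125

0.8125


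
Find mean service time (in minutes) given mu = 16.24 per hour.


Mean service time = 60/mu = 60/16.24 = 3.69 minutes

3.69 minutes


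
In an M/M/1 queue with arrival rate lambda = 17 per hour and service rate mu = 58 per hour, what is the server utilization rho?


rho = lambda/mu = 17/58 = 0.2931

0.2931


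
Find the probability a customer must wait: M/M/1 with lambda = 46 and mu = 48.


P(wait) = rho = lambda/mu = 46/48 = 0.9583

0.9583


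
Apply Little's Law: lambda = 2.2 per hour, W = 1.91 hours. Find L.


L = lambda * W = 2.2 * 1.91 = 4.2

4.2


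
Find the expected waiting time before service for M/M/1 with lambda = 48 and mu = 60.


rho = 48/60; Wq = rho/(mu - lambda) = 0.0667 hours

0.0667 hours


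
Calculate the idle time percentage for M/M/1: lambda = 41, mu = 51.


Idle fraction = (1 - rho) * 100 = (1 - 41/51) * 100 = 19.6%

19.6%


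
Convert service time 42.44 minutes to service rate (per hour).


mu = 60 / avg_service_time = 60 / 42.44 = 1.41 per hour

1.41 per hour


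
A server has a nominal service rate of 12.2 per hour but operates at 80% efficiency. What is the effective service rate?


Effective rate = mu * efficiency = 12.2 * 0.8 = 9.76 per hour

9.76 per hour


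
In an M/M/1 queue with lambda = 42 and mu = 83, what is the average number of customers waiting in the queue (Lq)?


rho = 42/83; Lq = rho^2/(1-rho) = 0.52

0.52


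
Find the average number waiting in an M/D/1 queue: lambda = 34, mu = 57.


M/D/1: Lq = rho^2 / (2*(1-rho)) where rho = 34/57; Lq = 0.44

0.44


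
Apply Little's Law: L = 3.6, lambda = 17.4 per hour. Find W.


W = L / lambda = 3.6 / 17.4 = 0.2069 hours

0.2069 hours


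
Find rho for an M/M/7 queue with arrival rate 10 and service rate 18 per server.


rho = lambda/(c*mu) = 10/(7*18) = 0.0794

0.0794


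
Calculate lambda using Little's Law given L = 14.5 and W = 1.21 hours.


lambda = L / W = 14.5 / 1.21 = 11.98 per hour

11.98 per hour


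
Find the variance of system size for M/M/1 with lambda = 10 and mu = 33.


rho = 10/33; Var(N) = rho/(1-rho)^2 = 0.62

0.62


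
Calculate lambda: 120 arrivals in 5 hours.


lambda = total arrivals / time = 120 / 5 = 24.0 per hour

24.0 per hour


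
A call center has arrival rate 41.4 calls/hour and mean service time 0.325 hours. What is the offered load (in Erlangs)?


Offered load a = lambda * E[S] = 41.4 * 0.325 = 13.46 Erlangs

13.46 Erlangs


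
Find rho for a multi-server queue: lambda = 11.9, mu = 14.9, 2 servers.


rho = lambda / (c * mu) = 11.9 / (2 * 14.9) = 0.3993

0.3993


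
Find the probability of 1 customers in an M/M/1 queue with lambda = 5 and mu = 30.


rho = 5/30; P(n) = (1-rho)*rho^n = (1-5/30)*(5/30)^1 = 0.1389

0.1389


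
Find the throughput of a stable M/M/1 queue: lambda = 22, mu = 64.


For a stable queue (lambda < mu), throughput = lambda = 22 per hour

22 per hour


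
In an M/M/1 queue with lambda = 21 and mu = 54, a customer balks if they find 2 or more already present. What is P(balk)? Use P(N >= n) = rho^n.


P(N >= 2) = rho^2 = (21/54)^2 = 0.1512

0.1512


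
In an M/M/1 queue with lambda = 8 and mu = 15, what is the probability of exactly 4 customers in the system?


rho = 8/15; P(n) = (1-rho)*rho^n = (1-8/15)*(8/15)^4 = 0.0378

0.0378


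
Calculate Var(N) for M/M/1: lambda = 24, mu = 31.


rho = 24/31; Var(N) = rho/(1-rho)^2 = 15.18

15.18


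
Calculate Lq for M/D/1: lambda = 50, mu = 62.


M/D/1: Lq = rho^2 / (2*(1-rho)) where rho = 50/62; Lq = 1.68

1.68


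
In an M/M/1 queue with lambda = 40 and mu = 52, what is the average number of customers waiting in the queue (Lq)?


rho = 40/52; Lq = rho^2/(1-rho) = 2.56

2.56


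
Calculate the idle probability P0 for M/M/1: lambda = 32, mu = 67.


P0 = 1 - rho = 1 - 32/67 = 0.5224

0.5224


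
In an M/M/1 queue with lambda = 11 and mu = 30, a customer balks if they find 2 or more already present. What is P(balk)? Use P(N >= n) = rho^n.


P(N >= 2) = rho^2 = (11/30)^2 = 0.1344

0.1344


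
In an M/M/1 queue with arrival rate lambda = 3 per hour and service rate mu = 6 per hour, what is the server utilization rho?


rho = lambda/mu = 3/6 = 0.5

0.5


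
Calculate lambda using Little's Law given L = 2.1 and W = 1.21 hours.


lambda = L / W = 2.1 / 1.21 = 1.74 per hour

1.74 per hour


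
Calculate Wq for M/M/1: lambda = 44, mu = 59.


rho = 44/59; Wq = rho/(mu - lambda) = 0.0497 hours

0.0497 hours


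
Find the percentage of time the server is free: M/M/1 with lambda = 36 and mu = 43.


Idle fraction = (1 - rho) * 100 = (1 - 36/43) * 100 = 16.3%

16.3%


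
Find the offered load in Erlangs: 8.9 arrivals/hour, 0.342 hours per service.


Offered load a = lambda * E[S] = 8.9 * 0.342 = 3.04 Erlangs

3.04 Erlangs


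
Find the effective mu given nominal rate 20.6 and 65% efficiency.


Effective rate = mu * efficiency = 20.6 * 0.65 = 13.39 per hour

13.39 per hour


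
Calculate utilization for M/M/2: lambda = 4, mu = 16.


rho = lambda/(c*mu) = 4/(2*16) = 0.125

0.125


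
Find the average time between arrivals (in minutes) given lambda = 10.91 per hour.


Mean interarrival time = 60/lambda = 60/10.91 = 5.5 minutes

5.5 minutes


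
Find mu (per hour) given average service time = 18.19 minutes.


mu = 60 / avg_service_time = 60 / 18.19 = 3.3 per hour

3.3 per hour


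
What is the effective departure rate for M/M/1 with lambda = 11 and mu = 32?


For a stable queue (lambda < mu), throughput = lambda = 11 per hour

11 per hour


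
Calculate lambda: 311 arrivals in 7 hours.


lambda = total arrivals / time = 311 / 7 = 44.43 per hour

44.43 per hour


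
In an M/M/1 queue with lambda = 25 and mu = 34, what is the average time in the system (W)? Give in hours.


W = 1/(mu - lambda) = 1/(34 - 25) = 0.1111 hours

0.1111 hours


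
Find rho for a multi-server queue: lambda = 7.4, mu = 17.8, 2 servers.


rho = lambda / (c * mu) = 7.4 / (2 * 17.8) = 0.2079

0.2079


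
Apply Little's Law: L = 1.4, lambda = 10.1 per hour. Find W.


W = L / lambda = 1.4 / 10.1 = 0.1386 hours

0.1386 hours


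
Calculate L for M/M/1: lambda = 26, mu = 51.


rho = 26/51; L = rho/(1-rho) = 1.04

1.04


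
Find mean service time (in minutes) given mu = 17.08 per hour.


Mean service time = 60/mu = 60/17.08 = 3.51 minutes

3.51 minutes


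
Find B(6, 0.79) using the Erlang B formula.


B(N,A) = (A^N/N!) / sum(A^k/k!, k=0..N) with N=6, A=0.79 = 0.0002

0.0002


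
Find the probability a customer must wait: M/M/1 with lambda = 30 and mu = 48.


P(wait) = rho = lambda/mu = 30/48 = 0.625

0.625


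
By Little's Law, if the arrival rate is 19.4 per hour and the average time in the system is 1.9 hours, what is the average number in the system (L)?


L = lambda * W = 19.4 * 1.9 = 36.86

36.86


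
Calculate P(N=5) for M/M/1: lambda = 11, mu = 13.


rho = 11/13; P(n) = (1-rho)*rho^n = (1-11/13)*(11/13)^5 = 0.0667

0.0667


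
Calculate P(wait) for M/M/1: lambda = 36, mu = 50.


P(wait) = rho = lambda/mu = 36/50 = 0.72

0.72


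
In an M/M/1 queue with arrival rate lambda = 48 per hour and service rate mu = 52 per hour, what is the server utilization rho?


rho = lambda/mu = 48/52 = 0.9231

0.9231


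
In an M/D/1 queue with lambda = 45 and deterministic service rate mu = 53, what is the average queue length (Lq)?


M/D/1: Lq = rho^2 / (2*(1-rho)) where rho = 45/53; Lq = 2.39

2.39


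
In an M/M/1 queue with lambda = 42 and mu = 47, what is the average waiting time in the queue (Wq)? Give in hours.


rho = 42/47; Wq = rho/(mu - lambda) = 0.1787 hours

0.1787 hours


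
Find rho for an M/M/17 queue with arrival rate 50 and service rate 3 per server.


rho = lambda/(c*mu) = 50/(17*3) = 0.9804

0.9804


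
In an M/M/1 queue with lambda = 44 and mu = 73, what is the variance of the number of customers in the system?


rho = 44/73; Var(N) = rho/(1-rho)^2 = 3.82

3.82


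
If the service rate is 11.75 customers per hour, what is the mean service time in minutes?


Mean service time = 60/mu = 60/11.75 = 5.11 minutes

5.11 minutes


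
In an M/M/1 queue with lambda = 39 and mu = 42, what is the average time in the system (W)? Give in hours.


W = 1/(mu - lambda) = 1/(42 - 39) = 0.3333 hours

0.3333 hours


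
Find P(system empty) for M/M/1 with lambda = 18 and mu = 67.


P0 = 1 - rho = 1 - 18/67 = 0.7313

0.7313


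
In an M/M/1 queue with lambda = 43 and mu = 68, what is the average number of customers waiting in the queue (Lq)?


rho = 43/68; Lq = rho^2/(1-rho) = 1.09

1.09


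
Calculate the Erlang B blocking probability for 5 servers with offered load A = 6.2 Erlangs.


B(N,A) = (A^N/N!) / sum(A^k/k!, k=0..N) with N=5, A=6.2 = 0.3741

0.3741


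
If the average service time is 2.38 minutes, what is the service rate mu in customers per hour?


mu = 60 / avg_service_time = 60 / 2.38 = 25.21 per hour

25.21 per hour


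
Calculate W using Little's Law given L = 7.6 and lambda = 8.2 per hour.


W = L / lambda = 7.6 / 8.2 = 0.9268 hours

0.9268 hours


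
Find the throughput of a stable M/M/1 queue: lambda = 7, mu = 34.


For a stable queue (lambda < mu), throughput = lambda = 7 per hour

7 per hour


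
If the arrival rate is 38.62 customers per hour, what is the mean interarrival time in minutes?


Mean interarrival time = 60/lambda = 60/38.62 = 1.55 minutes

1.55 minutes


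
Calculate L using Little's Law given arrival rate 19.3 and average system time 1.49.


L = lambda * W = 19.3 * 1.49 = 28.76

28.76


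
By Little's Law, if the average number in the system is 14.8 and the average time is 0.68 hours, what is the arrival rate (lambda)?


lambda = L / W = 14.8 / 0.68 = 21.76 per hour

21.76 per hour


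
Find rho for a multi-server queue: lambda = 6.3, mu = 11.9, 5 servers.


rho = lambda / (c * mu) = 6.3 / (5 * 11.9) = 0.1059

0.1059


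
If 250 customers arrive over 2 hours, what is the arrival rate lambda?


lambda = total arrivals / time = 250 / 2 = 125.0 per hour

125.0 per hour


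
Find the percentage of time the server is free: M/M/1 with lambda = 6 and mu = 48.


Idle fraction = (1 - rho) * 100 = (1 - 6/48) * 100 = 87.5%

87.5%


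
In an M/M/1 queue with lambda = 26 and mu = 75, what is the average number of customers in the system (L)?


rho = 26/75; L = rho/(1-rho) = 0.53

0.53


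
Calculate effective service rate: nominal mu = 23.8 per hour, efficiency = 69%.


Effective rate = mu * efficiency = 23.8 * 0.69 = 16.42 per hour

16.42 per hour


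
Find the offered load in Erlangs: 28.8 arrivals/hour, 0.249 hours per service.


Offered load a = lambda * E[S] = 28.8 * 0.249 = 7.17 Erlangs

7.17 Erlangs


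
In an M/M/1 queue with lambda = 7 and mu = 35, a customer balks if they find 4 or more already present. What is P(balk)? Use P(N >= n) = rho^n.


P(N >= 4) = rho^4 = (7/35)^4 = 0.0016

0.0016


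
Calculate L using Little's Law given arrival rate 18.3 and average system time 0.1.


L = lambda * W = 18.3 * 0.1 = 1.83

1.83


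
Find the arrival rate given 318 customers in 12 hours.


lambda = total arrivals / time = 318 / 12 = 26.5 per hour

26.5 per hour


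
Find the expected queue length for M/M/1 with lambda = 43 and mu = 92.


rho = 43/92; Lq = rho^2/(1-rho) = 0.41

0.41


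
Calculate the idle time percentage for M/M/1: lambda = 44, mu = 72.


Idle fraction = (1 - rho) * 100 = (1 - 44/72) * 100 = 38.9%

38.9%


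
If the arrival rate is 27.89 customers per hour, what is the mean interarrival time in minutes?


Mean interarrival time = 60/lambda = 60/27.89 = 2.15 minutes

2.15 minutes


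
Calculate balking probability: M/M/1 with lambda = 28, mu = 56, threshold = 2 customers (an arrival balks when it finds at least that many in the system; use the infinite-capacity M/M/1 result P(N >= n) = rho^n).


P(N >= 2) = rho^2 = (28/56)^2 = 0.25

0.25


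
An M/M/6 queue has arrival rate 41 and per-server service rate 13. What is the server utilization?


rho = lambda/(c*mu) = 41/(6*13) = 0.5256

0.5256


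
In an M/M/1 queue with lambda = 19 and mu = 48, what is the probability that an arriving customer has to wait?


P(wait) = rho = lambda/mu = 19/48 = 0.3958

0.3958


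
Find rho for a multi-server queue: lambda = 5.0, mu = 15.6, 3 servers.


rho = lambda / (c * mu) = 5.0 / (3 * 15.6) = 0.1068

0.1068


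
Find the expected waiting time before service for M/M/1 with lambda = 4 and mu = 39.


rho = 4/39; Wq = rho/(mu - lambda) = 0.0029 hours

0.0029 hours


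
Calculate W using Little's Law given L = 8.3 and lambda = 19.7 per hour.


W = L / lambda = 8.3 / 19.7 = 0.4213 hours

0.4213 hours


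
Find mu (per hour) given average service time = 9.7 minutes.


mu = 60 / avg_service_time = 60 / 9.7 = 6.19 per hour

6.19 per hour


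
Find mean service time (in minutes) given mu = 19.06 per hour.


Mean service time = 60/mu = 60/19.06 = 3.15 minutes

3.15 minutes


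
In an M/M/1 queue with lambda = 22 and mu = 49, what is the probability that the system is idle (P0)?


P0 = 1 - rho = 1 - 22/49 = 0.551

0.551


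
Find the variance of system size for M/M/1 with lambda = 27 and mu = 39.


rho = 27/39; Var(N) = rho/(1-rho)^2 = 7.31

7.31


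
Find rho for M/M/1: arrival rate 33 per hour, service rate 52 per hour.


rho = lambda/mu = 33/52 = 0.6346

0.6346


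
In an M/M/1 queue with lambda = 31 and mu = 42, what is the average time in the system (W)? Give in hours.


W = 1/(mu - lambda) = 1/(42 - 31) = 0.0909 hours

0.0909 hours


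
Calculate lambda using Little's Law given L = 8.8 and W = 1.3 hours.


lambda = L / W = 8.8 / 1.3 = 6.77 per hour

6.77 per hour


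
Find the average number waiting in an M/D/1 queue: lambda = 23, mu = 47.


M/D/1: Lq = rho^2 / (2*(1-rho)) where rho = 23/47; Lq = 0.23

0.23


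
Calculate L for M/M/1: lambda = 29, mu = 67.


rho = 29/67; L = rho/(1-rho) = 0.76

0.76


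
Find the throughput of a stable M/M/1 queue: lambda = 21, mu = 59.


For a stable queue (lambda < mu), throughput = lambda = 21 per hour

21 per hour


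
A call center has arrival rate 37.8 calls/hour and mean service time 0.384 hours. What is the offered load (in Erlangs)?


Offered load a = lambda * E[S] = 37.8 * 0.384 = 14.52 Erlangs

14.52 Erlangs


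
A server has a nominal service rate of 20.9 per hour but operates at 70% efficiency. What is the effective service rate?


Effective rate = mu * efficiency = 20.9 * 0.7 = 14.63 per hour

14.63 per hour


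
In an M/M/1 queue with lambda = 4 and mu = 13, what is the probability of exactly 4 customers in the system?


rho = 4/13; P(n) = (1-rho)*rho^n = (1-4/13)*(4/13)^4 = 0.0062

0.0062


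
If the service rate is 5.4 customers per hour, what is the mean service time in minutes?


Mean service time = 60/mu = 60/5.4 = 11.11 minutes

11.11 minutes


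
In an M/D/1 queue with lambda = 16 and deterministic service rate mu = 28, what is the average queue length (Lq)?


M/D/1: Lq = rho^2 / (2*(1-rho)) where rho = 16/28; Lq = 0.38

0.38


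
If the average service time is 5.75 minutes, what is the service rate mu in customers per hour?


mu = 60 / avg_service_time = 60 / 5.75 = 10.43 per hour

10.43 per hour


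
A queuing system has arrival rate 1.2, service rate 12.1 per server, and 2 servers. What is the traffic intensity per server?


rho = lambda / (c * mu) = 1.2 / (2 * 12.1) = 0.0496

0.0496


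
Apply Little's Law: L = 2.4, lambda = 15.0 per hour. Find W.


W = L / lambda = 2.4 / 15.0 = 0.16 hours

0.16 hours


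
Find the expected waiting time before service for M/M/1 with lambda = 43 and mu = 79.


rho = 43/79; Wq = rho/(mu - lambda) = 0.0151 hours

0.0151 hours


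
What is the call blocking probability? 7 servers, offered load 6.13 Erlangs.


B(N,A) = (A^N/N!) / sum(A^k/k!, k=0..N) with N=7, A=6.13 = 0.1935

0.1935


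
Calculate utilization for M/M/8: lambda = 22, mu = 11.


rho = lambda/(c*mu) = 22/(8*11) = 0.25

0.25


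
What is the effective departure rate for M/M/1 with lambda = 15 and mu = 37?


For a stable queue (lambda < mu), throughput = lambda = 15 per hour

15 per hour


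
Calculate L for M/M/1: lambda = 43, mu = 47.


rho = 43/47; L = rho/(1-rho) = 10.75

10.75


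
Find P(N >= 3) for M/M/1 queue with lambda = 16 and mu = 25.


P(N >= 3) = rho^3 = (16/25)^3 = 0.2621

0.2621


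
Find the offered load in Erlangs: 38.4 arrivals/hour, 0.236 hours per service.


Offered load a = lambda * E[S] = 38.4 * 0.236 = 9.06 Erlangs

9.06 Erlangs


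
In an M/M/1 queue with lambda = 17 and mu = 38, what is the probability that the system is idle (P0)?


P0 = 1 - rho = 1 - 17/38 = 0.5526

0.5526


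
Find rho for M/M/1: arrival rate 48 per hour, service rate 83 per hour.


rho = lambda/mu = 48/83 = 0.5783

0.5783


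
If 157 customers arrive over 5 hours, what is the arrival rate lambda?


lambda = total arrivals / time = 157 / 5 = 31.4 per hour

31.4 per hour


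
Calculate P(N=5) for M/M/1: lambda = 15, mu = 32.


rho = 15/32; P(n) = (1-rho)*rho^n = (1-15/32)*(15/32)^5 = 0.012

0.012


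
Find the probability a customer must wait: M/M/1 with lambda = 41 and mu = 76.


P(wait) = rho = lambda/mu = 41/76 = 0.5395

0.5395


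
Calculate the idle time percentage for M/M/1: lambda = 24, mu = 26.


Idle fraction = (1 - rho) * 100 = (1 - 24/26) * 100 = 7.7%

7.7%


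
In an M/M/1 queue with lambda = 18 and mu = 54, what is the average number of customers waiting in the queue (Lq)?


rho = 18/54; Lq = rho^2/(1-rho) = 0.17

0.17


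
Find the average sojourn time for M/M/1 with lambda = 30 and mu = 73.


W = 1/(mu - lambda) = 1/(73 - 30) = 0.0233 hours

0.0233 hours


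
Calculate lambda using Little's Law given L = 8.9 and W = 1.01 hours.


lambda = L / W = 8.9 / 1.01 = 8.81 per hour

8.81 per hour


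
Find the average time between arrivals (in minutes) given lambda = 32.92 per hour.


Mean interarrival time = 60/lambda = 60/32.92 = 1.82 minutes

1.82 minutes


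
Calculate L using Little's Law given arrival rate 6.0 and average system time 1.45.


L = lambda * W = 6.0 * 1.45 = 8.7

8.7


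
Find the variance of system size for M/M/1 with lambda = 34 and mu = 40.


rho = 34/40; Var(N) = rho/(1-rho)^2 = 37.78

37.78


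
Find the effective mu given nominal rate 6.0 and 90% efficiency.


Effective rate = mu * efficiency = 6.0 * 0.9 = 5.4 per hour

5.4 per hour


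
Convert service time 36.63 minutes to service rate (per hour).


mu = 60 / avg_service_time = 60 / 36.63 = 1.64 per hour

1.64 per hour


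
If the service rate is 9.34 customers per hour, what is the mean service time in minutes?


Mean service time = 60/mu = 60/9.34 = 6.42 minutes

6.42 minutes


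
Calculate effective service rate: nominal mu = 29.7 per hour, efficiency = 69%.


Effective rate = mu * efficiency = 29.7 * 0.69 = 20.49 per hour

20.49 per hour


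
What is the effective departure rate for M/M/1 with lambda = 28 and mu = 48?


For a stable queue (lambda < mu), throughput = lambda = 28 per hour

28 per hour


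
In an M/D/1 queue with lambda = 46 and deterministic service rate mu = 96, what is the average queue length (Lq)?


M/D/1: Lq = rho^2 / (2*(1-rho)) where rho = 46/96; Lq = 0.22

0.22


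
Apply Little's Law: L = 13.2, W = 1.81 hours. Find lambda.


lambda = L / W = 13.2 / 1.81 = 7.29 per hour

7.29 per hour


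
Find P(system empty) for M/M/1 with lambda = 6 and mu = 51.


P0 = 1 - rho = 1 - 6/51 = 0.8824

0.8824


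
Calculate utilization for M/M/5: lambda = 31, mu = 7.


rho = lambda/(c*mu) = 31/(5*7) = 0.8857

0.8857


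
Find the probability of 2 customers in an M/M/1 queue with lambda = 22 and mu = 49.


rho = 22/49; P(n) = (1-rho)*rho^n = (1-22/49)*(22/49)^2 = 0.1111

0.1111


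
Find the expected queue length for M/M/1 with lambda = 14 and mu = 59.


rho = 14/59; Lq = rho^2/(1-rho) = 0.07

0.07


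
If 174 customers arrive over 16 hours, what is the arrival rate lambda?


lambda = total arrivals / time = 174 / 16 = 10.88 per hour

10.88 per hour


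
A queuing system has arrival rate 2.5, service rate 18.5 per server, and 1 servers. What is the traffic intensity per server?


rho = lambda / (c * mu) = 2.5 / (1 * 18.5) = 0.1351

0.1351


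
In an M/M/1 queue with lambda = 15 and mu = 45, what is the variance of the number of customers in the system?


rho = 15/45; Var(N) = rho/(1-rho)^2 = 0.75

0.75


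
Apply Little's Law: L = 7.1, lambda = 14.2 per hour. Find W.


W = L / lambda = 7.1 / 14.2 = 0.5 hours

0.5 hours


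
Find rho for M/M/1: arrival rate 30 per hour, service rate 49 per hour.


rho = lambda/mu = 30/49 = 0.6122

0.6122


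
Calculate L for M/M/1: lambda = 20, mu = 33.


rho = 20/33; L = rho/(1-rho) = 1.54

1.54


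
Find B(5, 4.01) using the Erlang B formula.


B(N,A) = (A^N/N!) / sum(A^k/k!, k=0..N) with N=5, A=4.01 = 0.2

0.2


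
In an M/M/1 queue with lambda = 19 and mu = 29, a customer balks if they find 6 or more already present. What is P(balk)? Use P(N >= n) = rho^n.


P(N >= 6) = rho^6 = (19/29)^6 = 0.0791

0.0791


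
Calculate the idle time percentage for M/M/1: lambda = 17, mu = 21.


Idle fraction = (1 - rho) * 100 = (1 - 17/21) * 100 = 19.0%

19.0%


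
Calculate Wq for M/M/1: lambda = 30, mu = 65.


rho = 30/65; Wq = rho/(mu - lambda) = 0.0132 hours

0.0132 hours


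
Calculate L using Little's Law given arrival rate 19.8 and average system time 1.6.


L = lambda * W = 19.8 * 1.6 = 31.68

31.68


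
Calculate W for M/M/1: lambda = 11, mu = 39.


W = 1/(mu - lambda) = 1/(39 - 11) = 0.0357 hours

0.0357 hours


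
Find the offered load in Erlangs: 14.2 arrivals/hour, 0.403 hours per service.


Offered load a = lambda * E[S] = 14.2 * 0.403 = 5.72 Erlangs

5.72 Erlangs


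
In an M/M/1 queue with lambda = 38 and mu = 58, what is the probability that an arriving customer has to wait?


P(wait) = rho = lambda/mu = 38/58 = 0.6552

0.6552


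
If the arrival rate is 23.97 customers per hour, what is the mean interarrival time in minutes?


Mean interarrival time = 60/lambda = 60/23.97 = 2.5 minutes

2.5 minutes


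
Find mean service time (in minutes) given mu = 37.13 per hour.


Mean service time = 60/mu = 60/37.13 = 1.62 minutes

1.62 minutes


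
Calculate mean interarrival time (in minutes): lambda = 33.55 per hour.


Mean interarrival time = 60/lambda = 60/33.55 = 1.79 minutes

1.79 minutes


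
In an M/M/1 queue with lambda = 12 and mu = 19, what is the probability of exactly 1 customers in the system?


rho = 12/19; P(n) = (1-rho)*rho^n = (1-12/19)*(12/19)^1 = 0.2327

0.2327


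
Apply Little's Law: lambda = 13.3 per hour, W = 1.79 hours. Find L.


L = lambda * W = 13.3 * 1.79 = 23.81

23.81


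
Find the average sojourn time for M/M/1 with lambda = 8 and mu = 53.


W = 1/(mu - lambda) = 1/(53 - 8) = 0.0222 hours

0.0222 hours


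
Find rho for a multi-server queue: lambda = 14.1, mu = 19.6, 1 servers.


rho = lambda / (c * mu) = 14.1 / (1 * 19.6) = 0.7194

0.7194


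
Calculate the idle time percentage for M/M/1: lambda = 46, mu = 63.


Idle fraction = (1 - rho) * 100 = (1 - 46/63) * 100 = 27.0%

27.0%


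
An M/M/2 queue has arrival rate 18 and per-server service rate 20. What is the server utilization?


rho = lambda/(c*mu) = 18/(2*20) = 0.45

0.45


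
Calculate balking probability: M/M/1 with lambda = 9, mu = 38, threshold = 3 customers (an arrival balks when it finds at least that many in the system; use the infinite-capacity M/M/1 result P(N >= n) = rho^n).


P(N >= 3) = rho^3 = (9/38)^3 = 0.0133

0.0133


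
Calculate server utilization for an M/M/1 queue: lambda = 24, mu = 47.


rho = lambda/mu = 24/47 = 0.5106

0.5106


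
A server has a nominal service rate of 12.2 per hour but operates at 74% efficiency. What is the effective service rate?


Effective rate = mu * efficiency = 12.2 * 0.74 = 9.03 per hour

9.03 per hour


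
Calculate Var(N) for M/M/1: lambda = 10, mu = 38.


rho = 10/38; Var(N) = rho/(1-rho)^2 = 0.48

0.48


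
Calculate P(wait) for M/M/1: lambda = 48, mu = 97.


P(wait) = rho = lambda/mu = 48/97 = 0.4948

0.4948


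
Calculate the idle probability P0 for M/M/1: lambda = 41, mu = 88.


P0 = 1 - rho = 1 - 41/88 = 0.5341

0.5341


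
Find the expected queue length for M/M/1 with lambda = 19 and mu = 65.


rho = 19/65; Lq = rho^2/(1-rho) = 0.12

0.12


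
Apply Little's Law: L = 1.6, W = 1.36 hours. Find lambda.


lambda = L / W = 1.6 / 1.36 = 1.18 per hour

1.18 per hour


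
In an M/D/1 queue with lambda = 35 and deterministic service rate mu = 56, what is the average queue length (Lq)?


M/D/1: Lq = rho^2 / (2*(1-rho)) where rho = 35/56; Lq = 0.52

0.52


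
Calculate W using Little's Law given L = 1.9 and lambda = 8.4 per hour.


W = L / lambda = 1.9 / 8.4 = 0.2262 hours

0.2262 hours


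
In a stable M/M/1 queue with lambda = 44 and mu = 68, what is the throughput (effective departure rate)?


For a stable queue (lambda < mu), throughput = lambda = 44 per hour

44 per hour


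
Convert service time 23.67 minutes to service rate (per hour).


mu = 60 / avg_service_time = 60 / 23.67 = 2.53 per hour

2.53 per hour


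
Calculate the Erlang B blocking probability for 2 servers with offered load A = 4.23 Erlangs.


B(N,A) = (A^N/N!) / sum(A^k/k!, k=0..N) with N=2, A=4.23 = 0.6311

0.6311


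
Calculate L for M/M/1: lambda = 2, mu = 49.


rho = 2/49; L = rho/(1-rho) = 0.04

0.04


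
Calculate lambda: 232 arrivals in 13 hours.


lambda = total arrivals / time = 232 / 13 = 17.85 per hour

17.85 per hour


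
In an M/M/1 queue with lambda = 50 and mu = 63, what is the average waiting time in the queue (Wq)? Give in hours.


rho = 50/63; Wq = rho/(mu - lambda) = 0.0611 hours

0.0611 hours


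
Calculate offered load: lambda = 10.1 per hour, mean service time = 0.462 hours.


Offered load a = lambda * E[S] = 10.1 * 0.462 = 4.67 Erlangs

4.67 Erlangs


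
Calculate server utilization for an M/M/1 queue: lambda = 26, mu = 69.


rho = lambda/mu = 26/69 = 0.3768

0.3768


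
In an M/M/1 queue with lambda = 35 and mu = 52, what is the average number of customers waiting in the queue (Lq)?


rho = 35/52; Lq = rho^2/(1-rho) = 1.39

1.39


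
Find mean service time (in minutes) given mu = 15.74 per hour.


Mean service time = 60/mu = 60/15.74 = 3.81 minutes

3.81 minutes


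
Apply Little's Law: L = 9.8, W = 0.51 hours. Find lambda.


lambda = L / W = 9.8 / 0.51 = 19.22 per hour

19.22 per hour
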